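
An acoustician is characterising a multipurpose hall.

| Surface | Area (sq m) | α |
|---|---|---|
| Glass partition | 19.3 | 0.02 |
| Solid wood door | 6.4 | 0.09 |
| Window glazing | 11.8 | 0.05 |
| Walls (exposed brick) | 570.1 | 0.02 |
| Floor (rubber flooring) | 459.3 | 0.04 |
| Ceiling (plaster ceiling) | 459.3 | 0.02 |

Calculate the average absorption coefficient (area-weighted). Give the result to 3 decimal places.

0.027

Total surface area S = 1526.2 sq m.
Σ(Sᵢαᵢ) = 19.3·0.02 + 6.4·0.09 + 11.8·0.05 + 570.1·0.02 + 459.3·0.04 + 459.3·0.02 = 40.512.
ᾱ = A/S = 0.027.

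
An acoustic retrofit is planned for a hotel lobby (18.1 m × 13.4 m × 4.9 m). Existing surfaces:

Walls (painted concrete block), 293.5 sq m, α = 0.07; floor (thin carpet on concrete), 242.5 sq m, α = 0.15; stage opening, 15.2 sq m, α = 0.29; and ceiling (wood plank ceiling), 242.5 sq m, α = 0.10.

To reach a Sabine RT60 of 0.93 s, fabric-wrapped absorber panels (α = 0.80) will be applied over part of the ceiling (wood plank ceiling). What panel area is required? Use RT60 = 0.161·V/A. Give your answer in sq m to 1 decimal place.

171.7

Summing Sᵢαᵢ: 20.545 + 36.375 + 4.408 + 24.250 → A₁ = 85.578 sabins.
V = 1188.446 m³. Target absorption A₂ = 0.161 × 1188.446 / 0.93 = 205.742 sabins.
Absorption to add: 205.742 − 85.578 = 120.164 sabins.
Net gain per sq m: Δα = 0.80 − 0.10 = 0.70.
Area = ΔA/Δα = 120.164/0.70 = 171.7 sq m.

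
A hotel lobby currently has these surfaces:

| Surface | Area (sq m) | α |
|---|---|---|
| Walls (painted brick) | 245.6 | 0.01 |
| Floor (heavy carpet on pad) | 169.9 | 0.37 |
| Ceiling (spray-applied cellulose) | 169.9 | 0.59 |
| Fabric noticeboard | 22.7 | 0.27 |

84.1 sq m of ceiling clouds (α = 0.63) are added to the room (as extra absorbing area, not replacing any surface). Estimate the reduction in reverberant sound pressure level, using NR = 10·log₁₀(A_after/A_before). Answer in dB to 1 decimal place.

Total absorption A_before = 245.6·0.01 + 169.9·0.37 + 169.9·0.59 + 22.7·0.27
  = 2.456 + 62.863 + 100.241 + 6.129 = 171.689 sq m sabins.
Treatment contributes 84.1·0.63 = 52.983 sabins.
A_after = 171.689 + 52.983 = 224.672 sabins.
Reduction = 10 log₁₀(A_after/A_before) = 10 log₁₀(1.3086) = 1.2 dB.

1.2 dB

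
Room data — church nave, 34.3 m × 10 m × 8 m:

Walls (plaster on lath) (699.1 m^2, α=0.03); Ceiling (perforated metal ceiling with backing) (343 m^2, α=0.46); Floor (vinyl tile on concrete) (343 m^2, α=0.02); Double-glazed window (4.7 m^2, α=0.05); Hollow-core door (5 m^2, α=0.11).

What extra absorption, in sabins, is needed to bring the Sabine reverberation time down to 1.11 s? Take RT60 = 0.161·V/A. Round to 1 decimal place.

A₁ = Σ Sᵢαᵢ = 699.1·0.03 + 343·0.46 + 343·0.02 + 4.7·0.05 + 5·0.11 = 186.398 sabins.
Target A₂ = 0.161·2744/1.11 = 398.004 sabins (V = 2744 m³).
ΔA = A₂ − A₁ = 398.004 − 186.398 = 211.6 sabins.

211.6 sabins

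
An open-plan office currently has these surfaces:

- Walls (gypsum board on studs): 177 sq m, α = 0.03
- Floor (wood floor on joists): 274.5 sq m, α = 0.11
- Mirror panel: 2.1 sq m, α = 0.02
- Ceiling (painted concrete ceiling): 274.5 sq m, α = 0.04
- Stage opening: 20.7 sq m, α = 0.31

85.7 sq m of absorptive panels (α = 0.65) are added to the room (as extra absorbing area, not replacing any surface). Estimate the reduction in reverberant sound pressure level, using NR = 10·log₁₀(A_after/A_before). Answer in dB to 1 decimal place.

3.1 dB

Summing Sᵢαᵢ: 5.310 + 30.195 + 0.042 + 10.980 + 6.417 → A_before = 52.944 sabins.
Added absorption = 85.7 × 0.65 = 55.705 sabins.
New total A_after = 108.649 sabins.
NR = 10·log₁₀(108.649/52.944) = 3.1 dB.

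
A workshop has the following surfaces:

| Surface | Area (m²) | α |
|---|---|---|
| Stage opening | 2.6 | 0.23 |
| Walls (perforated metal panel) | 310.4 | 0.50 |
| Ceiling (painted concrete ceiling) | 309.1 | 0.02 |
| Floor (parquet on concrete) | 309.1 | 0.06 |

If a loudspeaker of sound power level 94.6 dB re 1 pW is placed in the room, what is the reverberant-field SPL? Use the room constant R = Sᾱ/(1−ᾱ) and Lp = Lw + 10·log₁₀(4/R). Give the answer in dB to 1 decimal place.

77.1 dB

A = 180.526 sabins; S = 931.2 m².
ᾱ = 0.1939, so room constant R = A/(1−ᾱ) = 223.950 m².
Lp = Lw + 10 log₁₀(4/R) = 94.6 -17.48 = 77.1 dB.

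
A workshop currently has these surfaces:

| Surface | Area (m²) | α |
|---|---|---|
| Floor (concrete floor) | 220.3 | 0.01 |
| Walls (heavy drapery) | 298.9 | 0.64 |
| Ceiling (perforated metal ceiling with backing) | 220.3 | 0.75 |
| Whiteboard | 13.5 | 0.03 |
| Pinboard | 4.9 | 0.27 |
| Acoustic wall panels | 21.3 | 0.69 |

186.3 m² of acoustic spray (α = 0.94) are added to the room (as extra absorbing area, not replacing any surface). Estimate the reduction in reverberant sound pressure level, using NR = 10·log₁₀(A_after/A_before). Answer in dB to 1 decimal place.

Equivalent absorption area: A_before = 220.3·0.01 + 298.9·0.64 + 220.3·0.75 + 13.5·0.03 + 4.9·0.27 + 21.3·0.69 = 375.149 m².
Added absorption = 186.3 × 0.94 = 175.122 sabins.
New total A_after = 550.271 sabins.
NR = 10·log₁₀(550.271/375.149) = 1.7 dB.

1.7 dB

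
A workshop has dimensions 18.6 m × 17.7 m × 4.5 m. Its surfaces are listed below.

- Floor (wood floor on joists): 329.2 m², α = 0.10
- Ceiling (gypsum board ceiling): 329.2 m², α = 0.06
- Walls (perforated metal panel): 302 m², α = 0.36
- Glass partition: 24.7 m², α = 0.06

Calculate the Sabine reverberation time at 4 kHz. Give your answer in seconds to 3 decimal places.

1.464 seconds

A = Σ Sᵢαᵢ = 329.2*0.10 + 329.2*0.06 + 302*0.36 + 24.7*0.06 = 162.874 sabins.
V = 18.6·17.7·4.5 = 1481.49 m³.
RT60 = 0.161 · V / A = 0.161 × 1481.49 / 162.874 = 1.464 s.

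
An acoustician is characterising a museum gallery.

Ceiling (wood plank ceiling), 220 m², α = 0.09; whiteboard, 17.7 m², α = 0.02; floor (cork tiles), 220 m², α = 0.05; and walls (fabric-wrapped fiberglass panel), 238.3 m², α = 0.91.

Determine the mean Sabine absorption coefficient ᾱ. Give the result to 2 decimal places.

0.36

Total surface area S = 696.0 m².
A = 220·0.09 + 17.7·0.02 + 220·0.05 + 238.3·0.91 = 248.007 sabins.
ᾱ = 248.007 / 696.0 = 0.36.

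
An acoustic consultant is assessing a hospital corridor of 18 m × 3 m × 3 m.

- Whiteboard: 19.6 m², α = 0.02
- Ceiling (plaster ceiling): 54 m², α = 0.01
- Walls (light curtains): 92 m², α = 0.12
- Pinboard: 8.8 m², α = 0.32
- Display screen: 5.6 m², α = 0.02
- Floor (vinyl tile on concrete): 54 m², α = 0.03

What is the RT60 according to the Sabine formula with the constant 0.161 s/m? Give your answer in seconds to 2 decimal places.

1.58 s

Summing Sᵢαᵢ: 0.392 + 0.540 + 11.040 + 2.816 + 0.112 + 1.620 → A = 16.520 sabins.
V = 18·3·3 = 162 m³.
T = 0.161 V/A = 0.161·162/16.520 = 1.58 s.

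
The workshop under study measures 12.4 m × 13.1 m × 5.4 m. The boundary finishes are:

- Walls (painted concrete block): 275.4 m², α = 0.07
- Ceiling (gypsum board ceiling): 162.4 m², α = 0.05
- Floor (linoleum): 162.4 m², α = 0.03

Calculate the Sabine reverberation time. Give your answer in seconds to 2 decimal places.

4.38 s

Equivalent absorption area: A = 275.4×0.07 + 162.4×0.05 + 162.4×0.03 = 32.270 m².
Room volume: 877.176 m³.
T = 0.161 V/A = 0.161·877.176/32.270 = 4.38 s.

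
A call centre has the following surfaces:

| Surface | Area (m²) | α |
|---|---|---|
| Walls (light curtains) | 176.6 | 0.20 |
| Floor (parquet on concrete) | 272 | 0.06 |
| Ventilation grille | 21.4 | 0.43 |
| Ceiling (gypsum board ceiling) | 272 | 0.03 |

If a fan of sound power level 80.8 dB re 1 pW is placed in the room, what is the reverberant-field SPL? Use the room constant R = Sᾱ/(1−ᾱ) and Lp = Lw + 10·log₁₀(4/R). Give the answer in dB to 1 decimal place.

A = 69.002 sabins; S = 742.0 m².
ᾱ = 0.0930, so room constant R = A/(1−ᾱ) = 76.077 m².
Lp = 80.8 + 10·log₁₀(4/76.077) = 80.8 + (-12.79) = 68.0 dB.

68.0 dB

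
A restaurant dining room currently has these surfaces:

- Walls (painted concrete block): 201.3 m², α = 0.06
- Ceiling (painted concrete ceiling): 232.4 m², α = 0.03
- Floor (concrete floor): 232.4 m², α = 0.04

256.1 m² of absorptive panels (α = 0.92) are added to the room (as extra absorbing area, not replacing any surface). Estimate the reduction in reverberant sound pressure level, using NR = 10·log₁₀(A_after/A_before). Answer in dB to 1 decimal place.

9.7 dB

Equivalent absorption area: A_before = 201.3×0.06 + 232.4×0.03 + 232.4×0.04 = 28.346 m².
Added absorption = 256.1 × 0.92 = 235.612 sabins.
New total A_after = 263.958 sabins.
Reduction = 10 log₁₀(A_after/A_before) = 10 log₁₀(9.3120) = 9.7 dB.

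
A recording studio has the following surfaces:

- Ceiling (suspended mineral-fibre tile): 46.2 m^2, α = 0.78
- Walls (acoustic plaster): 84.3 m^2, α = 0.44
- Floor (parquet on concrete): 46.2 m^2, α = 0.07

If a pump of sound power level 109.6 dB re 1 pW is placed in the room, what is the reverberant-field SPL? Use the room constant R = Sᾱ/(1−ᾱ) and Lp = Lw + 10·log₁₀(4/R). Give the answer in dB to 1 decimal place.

A = 76.362 sabins; S = 176.7 m^2.
ᾱ = 0.4322, so room constant R = A/(1−ᾱ) = 134.487 m^2.
Lp = Lw + 10 log₁₀(4/R) = 109.6 -15.27 = 94.3 dB.

94.3 dB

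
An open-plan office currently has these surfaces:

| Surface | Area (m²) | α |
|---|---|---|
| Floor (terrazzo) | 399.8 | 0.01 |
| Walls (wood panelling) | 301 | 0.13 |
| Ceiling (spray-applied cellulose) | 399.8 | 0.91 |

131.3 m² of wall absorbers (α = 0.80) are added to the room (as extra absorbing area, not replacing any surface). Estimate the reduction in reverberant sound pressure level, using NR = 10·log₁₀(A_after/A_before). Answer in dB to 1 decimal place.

Total absorption A_before = 399.8·0.01 + 301·0.13 + 399.8·0.91
  = 3.998 + 39.130 + 363.818 = 406.946 m² sabins.
Treatment contributes 131.3·0.80 = 105.040 sabins.
A_after = 406.946 + 105.040 = 511.986 sabins.
NR = 10·log₁₀(511.986/406.946) = 1.0 dB.

1.0 dB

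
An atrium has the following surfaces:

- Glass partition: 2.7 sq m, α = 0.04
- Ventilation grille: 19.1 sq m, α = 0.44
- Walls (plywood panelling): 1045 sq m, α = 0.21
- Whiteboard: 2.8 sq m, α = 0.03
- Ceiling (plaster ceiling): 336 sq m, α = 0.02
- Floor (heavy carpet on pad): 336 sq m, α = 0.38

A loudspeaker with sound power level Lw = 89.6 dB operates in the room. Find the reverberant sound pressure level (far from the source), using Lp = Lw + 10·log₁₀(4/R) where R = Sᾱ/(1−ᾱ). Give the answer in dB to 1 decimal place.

69.0 dB

Σ(Sᵢαᵢ) = 2.7·0.04 + 19.1·0.44 + 1045·0.21 + 2.8·0.03 + 336·0.02 + 336·0.38 = 362.446; total area S = 1741.6 sq m.
ᾱ = 362.446/1741.6 = 0.2081; R = Sᾱ/(1−ᾱ) = 362.446/(1−0.2081) = 457.692 sq m.
Lp = Lw + 10 log₁₀(4/R) = 89.6 -20.59 = 69.0 dB.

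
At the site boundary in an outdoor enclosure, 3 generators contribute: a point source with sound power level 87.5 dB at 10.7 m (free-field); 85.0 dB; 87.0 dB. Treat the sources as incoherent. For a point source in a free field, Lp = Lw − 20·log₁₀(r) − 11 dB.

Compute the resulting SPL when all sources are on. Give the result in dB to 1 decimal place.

89.1 dB

Source at 10.7 m: Lp = 87.5 − 20·log₁₀(10.7) − 11 = 55.9 dB.
Sum in the linear (power) domain: Σ 10^(Lᵢ/10) = 10^(55.9/10) + 10^(85.0/10) + 10^(87.0/10) = 8.178e+08.
L_total = 10·log₁₀(8.178e+08) = 89.1 dB.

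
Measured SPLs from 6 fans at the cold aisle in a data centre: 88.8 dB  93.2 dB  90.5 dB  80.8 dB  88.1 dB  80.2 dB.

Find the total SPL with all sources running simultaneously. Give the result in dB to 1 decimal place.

96.8 dB

Converting to relative power and adding: 10^(88.8/10) + 10^(93.2/10) + 10^(90.5/10) + 10^(80.8/10) + 10^(88.1/10) + 10^(80.2/10) = 4.84e+09.
L_total = 10·log₁₀(4.84e+09) = 96.8 dB.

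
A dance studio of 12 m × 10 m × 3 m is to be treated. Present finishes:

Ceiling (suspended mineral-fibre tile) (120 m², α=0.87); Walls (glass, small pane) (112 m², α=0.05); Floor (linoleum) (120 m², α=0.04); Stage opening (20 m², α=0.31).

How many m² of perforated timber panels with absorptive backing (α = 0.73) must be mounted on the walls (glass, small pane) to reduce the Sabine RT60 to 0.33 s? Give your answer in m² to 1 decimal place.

80.3

A₁ = Σ Sᵢαᵢ = 120×0.87 + 112×0.05 + 120×0.04 + 20×0.31 = 121.000 sabins.
Required A₂ = 0.161·360/0.33 = 175.636 sabins.
ΔA needed = 175.636 − 121.000 = 54.636 sabins.
Net gain per m²: Δα = 0.73 − 0.05 = 0.68.
Panel area = 54.636 / 0.68 = 80.3 m².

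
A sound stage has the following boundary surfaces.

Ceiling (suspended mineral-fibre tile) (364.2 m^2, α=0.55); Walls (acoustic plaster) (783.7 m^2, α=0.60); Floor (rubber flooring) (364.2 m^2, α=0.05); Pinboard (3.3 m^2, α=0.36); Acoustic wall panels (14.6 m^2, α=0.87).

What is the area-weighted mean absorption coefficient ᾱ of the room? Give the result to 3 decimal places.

S = Σ Sᵢ = 364.2 + 783.7 + 364.2 + 3.3 + 14.6 = 1530.0 m^2.
A = 364.2*0.55 + 783.7*0.60 + 364.2*0.05 + 3.3*0.36 + 14.6*0.87 = 702.630 sabins.
ᾱ = 702.630 / 1530.0 = 0.459.

0.459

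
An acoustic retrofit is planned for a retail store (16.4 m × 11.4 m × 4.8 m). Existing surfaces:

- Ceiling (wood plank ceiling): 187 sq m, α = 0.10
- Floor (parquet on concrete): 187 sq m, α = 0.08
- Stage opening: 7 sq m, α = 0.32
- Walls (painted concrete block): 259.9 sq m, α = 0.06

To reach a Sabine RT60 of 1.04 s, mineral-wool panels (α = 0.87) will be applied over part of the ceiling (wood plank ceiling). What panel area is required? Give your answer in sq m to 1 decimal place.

113.5

Total absorption A₁ = 187×0.10 + 187×0.08 + 7×0.32 + 259.9×0.06
  = 18.700 + 14.960 + 2.240 + 15.594 = 51.494 sq m sabins.
Required A₂ = 0.161·897.408/1.04 = 138.926 sabins.
ΔA needed = 138.926 − 51.494 = 87.432 sabins.
Each sq m of panel replacing the ceiling (wood plank ceiling) adds (0.87 − 0.10) = 0.77 sabins.
Area = ΔA/Δα = 87.432/0.77 = 113.5 sq m.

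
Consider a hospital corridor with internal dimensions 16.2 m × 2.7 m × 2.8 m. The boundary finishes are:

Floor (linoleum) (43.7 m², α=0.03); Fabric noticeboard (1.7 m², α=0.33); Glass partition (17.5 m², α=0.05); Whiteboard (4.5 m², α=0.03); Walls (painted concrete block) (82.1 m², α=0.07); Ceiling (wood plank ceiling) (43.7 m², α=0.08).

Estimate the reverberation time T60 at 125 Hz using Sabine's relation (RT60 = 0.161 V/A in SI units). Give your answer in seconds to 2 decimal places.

1.63 sec

Equivalent absorption area: A = 43.7*0.03 + 1.7*0.33 + 17.5*0.05 + 4.5*0.03 + 82.1*0.07 + 43.7*0.08 = 12.125 m².
Room volume: 122.472 m³.
Sabine: RT60 = 0.161 × 122.472 / 12.125 = 1.63 s.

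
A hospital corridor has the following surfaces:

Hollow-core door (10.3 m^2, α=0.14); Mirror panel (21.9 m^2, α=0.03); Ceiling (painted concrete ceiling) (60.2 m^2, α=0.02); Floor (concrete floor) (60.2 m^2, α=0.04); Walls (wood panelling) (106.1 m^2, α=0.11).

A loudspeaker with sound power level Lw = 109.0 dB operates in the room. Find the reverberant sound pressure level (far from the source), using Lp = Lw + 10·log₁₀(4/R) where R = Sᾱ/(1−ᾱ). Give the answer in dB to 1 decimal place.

102.3 dB

A = 17.382 sabins; S = 258.7 m^2.
ᾱ = 0.0672, so room constant R = A/(1−ᾱ) = 18.634 m^2.
Lp = 109.0 + 10·log₁₀(4/18.634) = 109.0 + (-6.68) = 102.3 dB.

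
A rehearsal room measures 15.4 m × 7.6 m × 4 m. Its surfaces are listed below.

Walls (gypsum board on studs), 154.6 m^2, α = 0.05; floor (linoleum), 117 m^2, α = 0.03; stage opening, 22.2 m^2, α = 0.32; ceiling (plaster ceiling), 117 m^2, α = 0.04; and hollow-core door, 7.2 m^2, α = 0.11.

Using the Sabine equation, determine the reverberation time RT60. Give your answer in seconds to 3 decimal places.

A = Σ Sᵢαᵢ = 154.6×0.05 + 117×0.03 + 22.2×0.32 + 117×0.04 + 7.2×0.11 = 23.816 sabins.
Room volume: 468.16 m³.
T = 0.161 V/A = 0.161·468.16/23.816 = 3.165 s.

3.165 seconds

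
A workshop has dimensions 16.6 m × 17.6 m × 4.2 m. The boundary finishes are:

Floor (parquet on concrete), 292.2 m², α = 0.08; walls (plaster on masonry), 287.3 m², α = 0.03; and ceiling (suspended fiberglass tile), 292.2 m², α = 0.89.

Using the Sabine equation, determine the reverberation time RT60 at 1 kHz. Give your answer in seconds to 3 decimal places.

Summing Sᵢαᵢ: 23.376 + 8.619 + 260.058 → A = 292.053 sabins.
V = 16.6·17.6·4.2 = 1227.072 m³.
T = 0.161 V/A = 0.161·1227.072/292.053 = 0.676 s.

0.676 seconds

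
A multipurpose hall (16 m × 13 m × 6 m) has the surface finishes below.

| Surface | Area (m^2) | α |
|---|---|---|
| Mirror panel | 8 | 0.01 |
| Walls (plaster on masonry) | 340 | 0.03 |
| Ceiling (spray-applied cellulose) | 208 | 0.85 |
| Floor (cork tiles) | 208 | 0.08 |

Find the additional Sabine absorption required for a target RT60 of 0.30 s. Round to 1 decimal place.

Summing Sᵢαᵢ: 0.080 + 10.200 + 176.800 + 16.640 → A₁ = 203.720 sabins.
V = 1248 m³. Required absorption A₂ = 0.161 × 1248 / 0.30 = 669.760 sabins.
Shortfall: 669.760 − 203.720 = 466.0 sabins.

466.0 sabins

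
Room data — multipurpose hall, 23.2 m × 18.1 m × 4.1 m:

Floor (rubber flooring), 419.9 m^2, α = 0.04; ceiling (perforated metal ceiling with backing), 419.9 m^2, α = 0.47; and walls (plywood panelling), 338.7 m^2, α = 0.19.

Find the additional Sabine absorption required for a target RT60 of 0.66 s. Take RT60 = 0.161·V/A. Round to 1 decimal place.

141.5 sabins

A₁ = Σ Sᵢαᵢ = 419.9·0.04 + 419.9·0.47 + 338.7·0.19 = 278.502 sabins.
For T = 0.66 s, need A₂ = 0.161·V/T = 0.161·1721.672/0.66 = 419.984 sabins.
Shortfall: 419.984 − 278.502 = 141.5 sabins.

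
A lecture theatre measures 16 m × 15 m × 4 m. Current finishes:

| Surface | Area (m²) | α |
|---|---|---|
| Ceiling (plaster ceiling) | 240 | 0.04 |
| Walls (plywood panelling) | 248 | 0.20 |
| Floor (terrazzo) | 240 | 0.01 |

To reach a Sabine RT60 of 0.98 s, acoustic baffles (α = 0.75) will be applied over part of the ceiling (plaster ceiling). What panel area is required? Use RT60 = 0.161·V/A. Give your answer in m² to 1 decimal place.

Summing Sᵢαᵢ: 9.600 + 49.600 + 2.400 → A₁ = 61.600 sabins.
V = 960 m³. Target absorption A₂ = 0.161 × 960 / 0.98 = 157.714 sabins.
Absorption to add: 157.714 − 61.600 = 96.114 sabins.
Each m² of panel replacing the ceiling (plaster ceiling) adds (0.75 − 0.04) = 0.71 sabins.
Area = ΔA/Δα = 96.114/0.71 = 135.4 m².

135.4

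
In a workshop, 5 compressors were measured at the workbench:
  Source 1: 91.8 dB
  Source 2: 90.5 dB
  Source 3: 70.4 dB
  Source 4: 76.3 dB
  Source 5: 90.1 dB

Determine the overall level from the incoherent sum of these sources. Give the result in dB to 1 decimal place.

95.7 dB

Converting to relative power and adding: 10^(91.8/10) + 10^(90.5/10) + 10^(70.4/10) + 10^(76.3/10) + 10^(90.1/10) = 3.712e+09.
Combined level = 10 log₁₀(3.712e+09) = 95.7 dB.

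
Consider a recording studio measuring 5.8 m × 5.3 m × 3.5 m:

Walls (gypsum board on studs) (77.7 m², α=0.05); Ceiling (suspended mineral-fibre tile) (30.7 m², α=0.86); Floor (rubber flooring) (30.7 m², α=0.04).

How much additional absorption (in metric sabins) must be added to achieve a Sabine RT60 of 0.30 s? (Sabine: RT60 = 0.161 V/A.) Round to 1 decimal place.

Summing Sᵢαᵢ: 3.885 + 26.402 + 1.228 → A₁ = 31.515 sabins.
For T = 0.30 s, need A₂ = 0.161·V/T = 0.161·107.59/0.30 = 57.740 sabins.
Additional absorption ΔA = 57.740 − 31.515 = 26.2 sabins.

26.2 sabins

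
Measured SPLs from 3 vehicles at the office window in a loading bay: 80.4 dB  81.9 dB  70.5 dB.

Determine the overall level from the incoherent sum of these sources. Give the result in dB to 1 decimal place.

Σ 10^(Lᵢ/10) = 2.757e+08.
Back to dB: 10·log₁₀ Σ = 84.4 dB.

84.4 dB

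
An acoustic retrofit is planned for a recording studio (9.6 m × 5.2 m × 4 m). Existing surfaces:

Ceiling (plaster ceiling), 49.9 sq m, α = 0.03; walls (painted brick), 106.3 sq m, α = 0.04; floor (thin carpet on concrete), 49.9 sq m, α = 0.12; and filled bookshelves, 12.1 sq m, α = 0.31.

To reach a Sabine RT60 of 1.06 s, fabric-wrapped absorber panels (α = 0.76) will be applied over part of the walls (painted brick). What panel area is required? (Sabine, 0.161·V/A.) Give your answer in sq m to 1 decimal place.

20.6

Summing Sᵢαᵢ: 1.497 + 4.252 + 5.988 + 3.751 → A₁ = 15.488 sabins.
Required A₂ = 0.161·199.68/1.06 = 30.329 sabins.
Absorption to add: 30.329 − 15.488 = 14.841 sabins.
Net gain per sq m: Δα = 0.76 − 0.04 = 0.72.
Panel area = 14.841 / 0.72 = 20.6 sq m.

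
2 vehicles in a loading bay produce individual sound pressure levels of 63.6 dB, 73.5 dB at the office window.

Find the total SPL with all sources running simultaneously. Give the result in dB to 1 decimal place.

Σ 10^(Lᵢ/10) = 2.468e+07.
Back to dB: 10·log₁₀ Σ = 73.9 dB.

73.9 dB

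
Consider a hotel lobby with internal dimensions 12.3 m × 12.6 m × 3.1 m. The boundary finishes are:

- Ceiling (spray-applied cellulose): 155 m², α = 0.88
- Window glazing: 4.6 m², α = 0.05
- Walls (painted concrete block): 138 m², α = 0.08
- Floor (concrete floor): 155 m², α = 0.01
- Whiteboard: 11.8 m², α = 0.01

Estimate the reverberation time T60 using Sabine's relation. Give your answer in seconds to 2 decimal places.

Summing Sᵢαᵢ: 136.400 + 0.230 + 11.040 + 1.550 + 0.118 → A = 149.338 sabins.
V = 12.3·12.6·3.1 = 480.438 m³.
Sabine: RT60 = 0.161 × 480.438 / 149.338 = 0.52 s.

0.52 sec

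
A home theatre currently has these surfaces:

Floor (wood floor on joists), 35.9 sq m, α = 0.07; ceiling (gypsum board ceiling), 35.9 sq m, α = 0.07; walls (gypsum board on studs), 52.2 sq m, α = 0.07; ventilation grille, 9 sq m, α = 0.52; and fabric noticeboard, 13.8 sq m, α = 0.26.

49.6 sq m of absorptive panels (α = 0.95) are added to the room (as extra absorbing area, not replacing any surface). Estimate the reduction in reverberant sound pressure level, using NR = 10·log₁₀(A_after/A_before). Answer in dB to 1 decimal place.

5.8 dB

Equivalent absorption area: A_before = 35.9·0.07 + 35.9·0.07 + 52.2·0.07 + 9·0.52 + 13.8·0.26 = 16.948 sq m.
Treatment contributes 49.6·0.95 = 47.120 sabins.
A_after = 16.948 + 47.120 = 64.068 sabins.
Reduction = 10 log₁₀(A_after/A_before) = 10 log₁₀(3.7803) = 5.8 dB.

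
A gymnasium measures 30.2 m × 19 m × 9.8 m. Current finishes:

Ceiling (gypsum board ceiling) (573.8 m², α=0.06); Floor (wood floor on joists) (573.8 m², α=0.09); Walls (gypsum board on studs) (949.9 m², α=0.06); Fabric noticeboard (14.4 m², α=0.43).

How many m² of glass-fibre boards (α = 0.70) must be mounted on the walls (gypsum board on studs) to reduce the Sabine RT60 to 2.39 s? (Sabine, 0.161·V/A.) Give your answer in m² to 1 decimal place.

358.7

Summing Sᵢαᵢ: 34.428 + 51.642 + 56.994 + 6.192 → A₁ = 149.256 sabins.
Required A₂ = 0.161·5623.24/2.39 = 378.804 sabins.
Absorption to add: 378.804 − 149.256 = 229.548 sabins.
Each m² of panel replacing the walls (gypsum board on studs) adds (0.70 − 0.06) = 0.64 sabins.
Area = ΔA/Δα = 229.548/0.64 = 358.7 m².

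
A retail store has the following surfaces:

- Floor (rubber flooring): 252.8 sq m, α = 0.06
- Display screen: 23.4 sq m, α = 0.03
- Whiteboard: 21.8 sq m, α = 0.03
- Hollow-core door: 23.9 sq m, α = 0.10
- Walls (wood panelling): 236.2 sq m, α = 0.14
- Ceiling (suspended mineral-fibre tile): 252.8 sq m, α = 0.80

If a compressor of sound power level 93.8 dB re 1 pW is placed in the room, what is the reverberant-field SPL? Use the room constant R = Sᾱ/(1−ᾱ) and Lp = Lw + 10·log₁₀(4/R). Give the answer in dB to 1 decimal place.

74.1 dB

Σ(Sᵢαᵢ) = 252.8·0.06 + 23.4·0.03 + 21.8·0.03 + 23.9·0.10 + 236.2·0.14 + 252.8·0.80 = 254.222; total area S = 810.9 sq m.
ᾱ = 0.3135, so room constant R = A/(1−ᾱ) = 370.316 sq m.
Lp = Lw + 10 log₁₀(4/R) = 93.8 -19.67 = 74.1 dB.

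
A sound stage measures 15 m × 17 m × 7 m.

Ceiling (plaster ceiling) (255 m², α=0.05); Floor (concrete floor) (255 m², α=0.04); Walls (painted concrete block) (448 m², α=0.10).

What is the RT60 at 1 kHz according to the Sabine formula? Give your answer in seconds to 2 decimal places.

Total absorption A = 255×0.05 + 255×0.04 + 448×0.10
  = 12.750 + 10.200 + 44.800 = 67.750 m² sabins.
Room volume: 1785 m³.
T = 0.161 V/A = 0.161·1785/67.750 = 4.24 s.

4.24 seconds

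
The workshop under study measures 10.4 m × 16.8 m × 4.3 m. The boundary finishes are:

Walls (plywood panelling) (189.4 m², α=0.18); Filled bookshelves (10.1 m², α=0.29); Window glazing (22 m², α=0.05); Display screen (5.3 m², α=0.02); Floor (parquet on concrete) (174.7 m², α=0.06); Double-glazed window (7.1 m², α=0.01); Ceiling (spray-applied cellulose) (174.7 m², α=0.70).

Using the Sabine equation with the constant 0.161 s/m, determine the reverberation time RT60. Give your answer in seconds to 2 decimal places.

0.71 seconds

Summing Sᵢαᵢ: 34.092 + 2.929 + 1.100 + 0.106 + 10.482 + 0.071 + 122.290 → A = 171.070 sabins.
Volume V = 10.4 × 16.8 × 4.3 = 751.296 m³.
Sabine: RT60 = 0.161 × 751.296 / 171.070 = 0.71 s.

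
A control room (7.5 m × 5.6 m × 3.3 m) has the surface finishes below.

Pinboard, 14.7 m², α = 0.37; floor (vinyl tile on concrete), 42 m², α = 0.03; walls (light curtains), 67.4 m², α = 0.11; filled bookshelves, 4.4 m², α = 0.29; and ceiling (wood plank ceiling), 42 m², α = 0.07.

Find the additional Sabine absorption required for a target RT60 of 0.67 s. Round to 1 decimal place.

15.0 sabins

Total absorption A₁ = 14.7×0.37 + 42×0.03 + 67.4×0.11 + 4.4×0.29 + 42×0.07
  = 5.439 + 1.260 + 7.414 + 1.276 + 2.940 = 18.329 m² sabins.
Target A₂ = 0.161·138.6/0.67 = 33.305 sabins (V = 138.6 m³).
Additional absorption ΔA = 33.305 − 18.329 = 15.0 sabins.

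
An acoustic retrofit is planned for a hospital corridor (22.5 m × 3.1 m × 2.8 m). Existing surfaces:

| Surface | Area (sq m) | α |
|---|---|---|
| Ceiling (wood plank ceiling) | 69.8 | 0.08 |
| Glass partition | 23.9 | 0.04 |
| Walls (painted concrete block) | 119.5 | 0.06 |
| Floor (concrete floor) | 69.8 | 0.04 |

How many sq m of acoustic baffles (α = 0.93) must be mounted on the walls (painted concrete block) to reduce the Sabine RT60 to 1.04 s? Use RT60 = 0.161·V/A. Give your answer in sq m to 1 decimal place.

Total absorption A₁ = 69.8×0.08 + 23.9×0.04 + 119.5×0.06 + 69.8×0.04
  = 5.584 + 0.956 + 7.170 + 2.792 = 16.502 sq m sabins.
Required A₂ = 0.161·195.3/1.04 = 30.234 sabins.
Absorption to add: 30.234 − 16.502 = 13.732 sabins.
Each sq m of panel replacing the walls (painted concrete block) adds (0.93 − 0.06) = 0.87 sabins.
Area = ΔA/Δα = 13.732/0.87 = 15.8 sq m.

15.8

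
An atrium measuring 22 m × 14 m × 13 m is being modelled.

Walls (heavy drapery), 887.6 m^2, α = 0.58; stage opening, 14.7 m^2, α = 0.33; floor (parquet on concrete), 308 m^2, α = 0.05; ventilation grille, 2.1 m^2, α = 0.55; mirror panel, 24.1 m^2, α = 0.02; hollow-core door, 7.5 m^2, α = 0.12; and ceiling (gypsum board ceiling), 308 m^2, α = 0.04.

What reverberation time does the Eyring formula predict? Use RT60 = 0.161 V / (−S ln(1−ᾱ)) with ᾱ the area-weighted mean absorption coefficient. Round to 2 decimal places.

0.95 s

Total surface area S = 887.6 + 14.7 + 308 + 2.1 + 24.1 + 7.5 + 308 = 1552.0 m^2.
Σ(Sᵢαᵢ) = 887.6·0.58 + 14.7·0.33 + 308·0.05 + 2.1·0.55 + 24.1·0.02 + 7.5·0.12 + 308·0.04 = 549.916.
Mean coefficient ᾱ = A/S = 0.3543.
−S·ln(1−ᾱ) = −1552.0 × ln(1 − 0.3543) = 678.876.
V = 22 × 14 × 13 = 4004 m³.
T = 0.161·V/[−S·ln(1−ᾱ)] = 0.161·4004/678.876 = 0.95 s.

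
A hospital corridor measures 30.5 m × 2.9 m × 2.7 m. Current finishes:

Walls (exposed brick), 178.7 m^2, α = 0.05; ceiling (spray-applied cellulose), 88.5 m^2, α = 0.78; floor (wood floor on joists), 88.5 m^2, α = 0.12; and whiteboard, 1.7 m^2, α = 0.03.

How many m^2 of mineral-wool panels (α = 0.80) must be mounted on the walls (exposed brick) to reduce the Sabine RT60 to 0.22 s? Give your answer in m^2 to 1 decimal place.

114.8

A₁ = Σ Sᵢαᵢ = 178.7*0.05 + 88.5*0.78 + 88.5*0.12 + 1.7*0.03 = 88.636 sabins.
Required A₂ = 0.161·238.815/0.22 = 174.769 sabins.
Absorption to add: 174.769 − 88.636 = 86.133 sabins.
Each m^2 of panel replacing the walls (exposed brick) adds (0.80 − 0.05) = 0.75 sabins.
Panel area = 86.133 / 0.75 = 114.8 m^2.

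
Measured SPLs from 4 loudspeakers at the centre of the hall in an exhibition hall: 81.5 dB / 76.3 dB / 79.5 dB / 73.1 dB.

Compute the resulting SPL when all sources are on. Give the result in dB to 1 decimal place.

Sum in the linear (power) domain: Σ 10^(Lᵢ/10) = 10^(81.5/10) + 10^(76.3/10) + 10^(79.5/10) + 10^(73.1/10) = 2.935e+08.
L_total = 10·log₁₀(2.935e+08) = 84.7 dB.

84.7 dB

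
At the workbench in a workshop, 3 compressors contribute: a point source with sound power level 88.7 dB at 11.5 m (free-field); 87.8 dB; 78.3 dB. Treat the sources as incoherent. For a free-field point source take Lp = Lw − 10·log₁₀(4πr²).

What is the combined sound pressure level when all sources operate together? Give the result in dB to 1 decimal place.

Source at 11.5 m: Lp = 88.7 − 10·log₁₀(4π·11.5²) = 88.7 − 10·log₁₀(1661.903) = 56.5 dB.
Converting to relative power and adding: 10^(56.5/10) + 10^(87.8/10) + 10^(78.3/10) = 6.706e+08.
L_total = 10·log₁₀(6.706e+08) = 88.3 dB.

88.3 dB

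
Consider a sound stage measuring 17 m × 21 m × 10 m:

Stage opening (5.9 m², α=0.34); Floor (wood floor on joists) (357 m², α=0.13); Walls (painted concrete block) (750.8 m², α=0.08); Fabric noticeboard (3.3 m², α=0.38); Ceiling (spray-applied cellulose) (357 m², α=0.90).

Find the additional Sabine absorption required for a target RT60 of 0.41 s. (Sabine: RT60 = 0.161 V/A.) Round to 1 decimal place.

970.8 sabins

Total absorption A₁ = 5.9·0.34 + 357·0.13 + 750.8·0.08 + 3.3·0.38 + 357·0.90
  = 2.006 + 46.410 + 60.064 + 1.254 + 321.300 = 431.034 m² sabins.
Target A₂ = 0.161·3570/0.41 = 1401.878 sabins (V = 3570 m³).
Shortfall: 1401.878 − 431.034 = 970.8 sabins.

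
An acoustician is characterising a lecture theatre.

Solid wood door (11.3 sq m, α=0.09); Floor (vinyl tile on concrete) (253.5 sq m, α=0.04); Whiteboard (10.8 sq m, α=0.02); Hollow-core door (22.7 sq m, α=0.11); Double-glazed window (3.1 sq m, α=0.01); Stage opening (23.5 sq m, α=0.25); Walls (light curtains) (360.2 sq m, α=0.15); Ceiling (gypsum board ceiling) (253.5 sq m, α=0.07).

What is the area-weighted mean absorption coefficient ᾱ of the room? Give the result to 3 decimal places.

Total surface area S = 938.6 sq m.
Weighted sum Σ Sα = 91.551.
ᾱ = A/S = 0.098.

0.098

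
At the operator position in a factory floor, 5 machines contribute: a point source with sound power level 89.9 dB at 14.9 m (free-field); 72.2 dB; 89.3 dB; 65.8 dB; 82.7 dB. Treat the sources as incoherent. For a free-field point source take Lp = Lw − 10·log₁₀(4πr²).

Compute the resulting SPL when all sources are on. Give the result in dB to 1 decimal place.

90.2 dB

Source at 14.9 m: Lp = 89.9 − 10·log₁₀(4π·14.9²) = 89.9 − 10·log₁₀(2789.860) = 55.4 dB.
Σ 10^(Lᵢ/10) = 1.058e+09.
Combined level = 10 log₁₀(1.058e+09) = 90.2 dB.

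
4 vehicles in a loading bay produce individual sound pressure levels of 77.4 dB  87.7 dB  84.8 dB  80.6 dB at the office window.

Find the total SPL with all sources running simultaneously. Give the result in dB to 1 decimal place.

90.3 dB

Converting to relative power and adding: 10^(77.4/10) + 10^(87.7/10) + 10^(84.8/10) + 10^(80.6/10) = 1.061e+09.
L_total = 10·log₁₀(1.061e+09) = 90.3 dB.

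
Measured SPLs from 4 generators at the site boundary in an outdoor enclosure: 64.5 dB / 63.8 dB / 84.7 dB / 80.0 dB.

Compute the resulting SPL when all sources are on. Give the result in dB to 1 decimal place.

Sum in the linear (power) domain: Σ 10^(Lᵢ/10) = 10^(64.5/10) + 10^(63.8/10) + 10^(84.7/10) + 10^(80.0/10) = 4.003e+08.
L_total = 10·log₁₀(4.003e+08) = 86.0 dB.

86.0 dB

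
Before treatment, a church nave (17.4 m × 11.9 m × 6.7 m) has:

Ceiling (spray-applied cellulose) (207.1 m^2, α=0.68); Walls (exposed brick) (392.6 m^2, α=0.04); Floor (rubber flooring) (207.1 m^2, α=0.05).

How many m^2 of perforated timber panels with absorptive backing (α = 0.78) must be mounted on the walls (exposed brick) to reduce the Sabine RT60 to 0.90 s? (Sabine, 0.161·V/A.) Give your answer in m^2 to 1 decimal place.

109.8

Equivalent absorption area: A₁ = 207.1·0.68 + 392.6·0.04 + 207.1·0.05 = 166.887 m^2.
Required A₂ = 0.161·1387.302/0.90 = 248.173 sabins.
Absorption to add: 248.173 − 166.887 = 81.286 sabins.
Net gain per m^2: Δα = 0.78 − 0.04 = 0.74.
Area = ΔA/Δα = 81.286/0.74 = 109.8 m^2.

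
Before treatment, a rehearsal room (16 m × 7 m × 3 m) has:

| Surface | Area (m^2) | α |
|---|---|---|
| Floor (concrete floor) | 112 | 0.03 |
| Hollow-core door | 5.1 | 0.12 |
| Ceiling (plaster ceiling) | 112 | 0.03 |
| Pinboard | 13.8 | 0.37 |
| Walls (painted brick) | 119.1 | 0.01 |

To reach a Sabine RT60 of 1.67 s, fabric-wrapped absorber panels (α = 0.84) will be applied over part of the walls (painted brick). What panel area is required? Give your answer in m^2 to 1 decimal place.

22.6

Equivalent absorption area: A₁ = 112·0.03 + 5.1·0.12 + 112·0.03 + 13.8·0.37 + 119.1·0.01 = 13.629 m^2.
V = 336 m³. Target absorption A₂ = 0.161 × 336 / 1.67 = 32.393 sabins.
ΔA needed = 32.393 − 13.629 = 18.764 sabins.
Net gain per m^2: Δα = 0.84 − 0.01 = 0.83.
Panel area = 18.764 / 0.83 = 22.6 m^2.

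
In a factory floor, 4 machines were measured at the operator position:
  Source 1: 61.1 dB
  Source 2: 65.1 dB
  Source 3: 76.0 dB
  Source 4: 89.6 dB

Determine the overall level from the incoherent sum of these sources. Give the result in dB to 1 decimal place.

Sum in the linear (power) domain: Σ 10^(Lᵢ/10) = 10^(61.1/10) + 10^(65.1/10) + 10^(76.0/10) + 10^(89.6/10) = 9.563e+08.
L_total = 10·log₁₀(9.563e+08) = 89.8 dB.

89.8 dB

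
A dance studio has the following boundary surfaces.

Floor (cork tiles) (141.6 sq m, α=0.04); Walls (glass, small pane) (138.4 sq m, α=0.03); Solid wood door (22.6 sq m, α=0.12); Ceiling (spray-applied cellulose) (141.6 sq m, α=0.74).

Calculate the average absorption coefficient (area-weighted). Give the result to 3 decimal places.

0.264

Total surface area S = 444.2 sq m.
Σ(Sᵢαᵢ) = 141.6×0.04 + 138.4×0.03 + 22.6×0.12 + 141.6×0.74 = 117.312.
ᾱ = 117.312 / 444.2 = 0.264.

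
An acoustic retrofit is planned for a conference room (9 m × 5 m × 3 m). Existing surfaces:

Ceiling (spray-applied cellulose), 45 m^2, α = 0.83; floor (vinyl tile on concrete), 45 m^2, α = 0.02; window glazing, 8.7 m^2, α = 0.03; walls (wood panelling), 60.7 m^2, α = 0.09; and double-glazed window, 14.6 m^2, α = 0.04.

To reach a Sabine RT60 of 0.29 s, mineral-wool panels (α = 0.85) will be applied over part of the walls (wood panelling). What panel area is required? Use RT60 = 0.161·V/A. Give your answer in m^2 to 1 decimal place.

A₁ = Σ Sᵢαᵢ = 45×0.83 + 45×0.02 + 8.7×0.03 + 60.7×0.09 + 14.6×0.04 = 44.558 sabins.
V = 135 m³. Target absorption A₂ = 0.161 × 135 / 0.29 = 74.948 sabins.
ΔA needed = 74.948 − 44.558 = 30.390 sabins.
Each m^2 of panel replacing the walls (wood panelling) adds (0.85 − 0.09) = 0.76 sabins.
Area = ΔA/Δα = 30.390/0.76 = 40.0 m^2.

40.0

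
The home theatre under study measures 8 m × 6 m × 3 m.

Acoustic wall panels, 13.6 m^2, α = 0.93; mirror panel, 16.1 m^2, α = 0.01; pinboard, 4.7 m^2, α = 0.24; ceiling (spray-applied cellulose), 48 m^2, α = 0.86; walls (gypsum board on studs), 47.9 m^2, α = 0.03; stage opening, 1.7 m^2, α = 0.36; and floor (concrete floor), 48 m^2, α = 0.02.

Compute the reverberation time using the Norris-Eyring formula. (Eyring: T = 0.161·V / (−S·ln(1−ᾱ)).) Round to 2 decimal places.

0.33 sec

Total surface area S = 13.6 + 16.1 + 4.7 + 48 + 47.9 + 1.7 + 48 = 180.0 m^2.
Σ(Sᵢαᵢ) = 13.6×0.93 + 16.1×0.01 + 4.7×0.24 + 48×0.86 + 47.9×0.03 + 1.7×0.36 + 48×0.02 = 58.226.
ᾱ = 58.226 / 180.0 = 0.3235.
−S·ln(1−ᾱ) = −180.0 × ln(1 − 0.3235) = 70.348.
V = 8 × 6 × 3 = 144 m³.
RT60 = 0.161 × 144 / 70.348 = 0.33 s.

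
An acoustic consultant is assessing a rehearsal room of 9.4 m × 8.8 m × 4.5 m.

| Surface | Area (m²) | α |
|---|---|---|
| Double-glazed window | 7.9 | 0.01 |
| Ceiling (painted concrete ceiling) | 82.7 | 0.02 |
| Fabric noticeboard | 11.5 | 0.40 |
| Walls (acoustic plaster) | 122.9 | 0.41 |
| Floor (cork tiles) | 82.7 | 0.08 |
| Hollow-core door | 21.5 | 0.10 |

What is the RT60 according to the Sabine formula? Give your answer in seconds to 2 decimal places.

Total absorption A = 7.9·0.01 + 82.7·0.02 + 11.5·0.40 + 122.9·0.41 + 82.7·0.08 + 21.5·0.10
  = 0.079 + 1.654 + 4.600 + 50.389 + 6.616 + 2.150 = 65.488 m² sabins.
Volume V = 9.4 × 8.8 × 4.5 = 372.24 m³.
T = 0.161 V/A = 0.161·372.24/65.488 = 0.92 s.

0.92 s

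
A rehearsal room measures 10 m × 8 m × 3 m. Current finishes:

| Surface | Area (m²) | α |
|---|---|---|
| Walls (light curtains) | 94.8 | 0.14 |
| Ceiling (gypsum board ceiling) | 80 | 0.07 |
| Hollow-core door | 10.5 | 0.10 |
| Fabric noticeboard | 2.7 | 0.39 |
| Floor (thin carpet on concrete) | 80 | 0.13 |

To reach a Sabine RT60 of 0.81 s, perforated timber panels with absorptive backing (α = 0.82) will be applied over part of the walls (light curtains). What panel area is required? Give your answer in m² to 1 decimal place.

24.0

Total absorption A₁ = 94.8·0.14 + 80·0.07 + 10.5·0.10 + 2.7·0.39 + 80·0.13
  = 13.272 + 5.600 + 1.050 + 1.053 + 10.400 = 31.375 m² sabins.
Required A₂ = 0.161·240/0.81 = 47.704 sabins.
ΔA needed = 47.704 − 31.375 = 16.329 sabins.
Net gain per m²: Δα = 0.82 − 0.14 = 0.68.
Panel area = 16.329 / 0.68 = 24.0 m².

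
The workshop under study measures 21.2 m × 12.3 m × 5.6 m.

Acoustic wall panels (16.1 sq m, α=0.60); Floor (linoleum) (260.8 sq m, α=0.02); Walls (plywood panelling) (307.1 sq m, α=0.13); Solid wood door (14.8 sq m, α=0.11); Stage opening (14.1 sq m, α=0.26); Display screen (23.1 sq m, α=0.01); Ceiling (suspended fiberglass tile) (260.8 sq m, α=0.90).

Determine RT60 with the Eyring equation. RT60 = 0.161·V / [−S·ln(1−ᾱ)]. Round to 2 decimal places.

0.66 seconds

S = Σ Sᵢ = 896.8 sq m.
Σ(Sᵢαᵢ) = 16.1·0.60 + 260.8·0.02 + 307.1·0.13 + 14.8·0.11 + 14.1·0.26 + 23.1·0.01 + 260.8·0.90 = 295.044.
ᾱ = 295.044 / 896.8 = 0.3290.
−S·ln(1−ᾱ) = −896.8 × ln(1 − 0.3290) = 357.811.
V = 21.2 × 12.3 × 5.6 = 1460.256 m³.
T = 0.161·V/[−S·ln(1−ᾱ)] = 0.161·1460.256/357.811 = 0.66 s.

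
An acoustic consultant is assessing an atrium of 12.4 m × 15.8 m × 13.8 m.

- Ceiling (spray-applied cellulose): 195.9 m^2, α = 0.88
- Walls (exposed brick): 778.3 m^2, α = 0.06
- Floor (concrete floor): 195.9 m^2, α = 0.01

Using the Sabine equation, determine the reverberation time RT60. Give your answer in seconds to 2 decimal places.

1.97 s

Total absorption A = 195.9*0.88 + 778.3*0.06 + 195.9*0.01
  = 172.392 + 46.698 + 1.959 = 221.049 m^2 sabins.
Volume V = 12.4 × 15.8 × 13.8 = 2703.696 m³.
RT60 = 0.161 · V / A = 0.161 × 2703.696 / 221.049 = 1.97 s.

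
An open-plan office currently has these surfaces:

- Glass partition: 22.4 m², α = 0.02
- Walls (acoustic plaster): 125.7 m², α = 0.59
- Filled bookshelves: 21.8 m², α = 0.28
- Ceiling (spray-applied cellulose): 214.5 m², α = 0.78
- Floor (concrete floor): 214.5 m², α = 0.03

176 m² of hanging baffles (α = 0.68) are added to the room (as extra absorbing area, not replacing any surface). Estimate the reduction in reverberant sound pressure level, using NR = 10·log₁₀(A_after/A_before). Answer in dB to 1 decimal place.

Total absorption A_before = 22.4*0.02 + 125.7*0.59 + 21.8*0.28 + 214.5*0.78 + 214.5*0.03
  = 0.448 + 74.163 + 6.104 + 167.310 + 6.435 = 254.460 m² sabins.
Added absorption = 176 × 0.68 = 119.680 sabins.
A_after = 254.460 + 119.680 = 374.140 sabins.
Reduction = 10 log₁₀(A_after/A_before) = 10 log₁₀(1.4703) = 1.7 dB.

1.7 dB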